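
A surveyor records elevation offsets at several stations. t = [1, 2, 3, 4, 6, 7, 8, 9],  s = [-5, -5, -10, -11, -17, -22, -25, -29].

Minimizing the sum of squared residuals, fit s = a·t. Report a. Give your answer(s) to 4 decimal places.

a = -3.1000

Compute the Gram sums: Σt·t = 260.
And Σt·s = -806.
MᵀM·[a]ᵀ = Mᵀs becomes [[260]]·[a]ᵀ = [-806]ᵀ.
Hence a = -806 / 260 ≈ -3.1.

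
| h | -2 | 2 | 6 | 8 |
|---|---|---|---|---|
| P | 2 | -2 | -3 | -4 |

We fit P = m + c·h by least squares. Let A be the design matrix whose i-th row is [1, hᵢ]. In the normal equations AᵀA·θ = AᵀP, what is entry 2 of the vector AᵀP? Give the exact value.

-58

Entry 2 ↔ basis h, so (AᵀP)_{2} = Σᵢ (h)·Pᵢ = (-2)·(2) + (2)·(-2) + (6)·(-3) + (8)·(-4) = -58.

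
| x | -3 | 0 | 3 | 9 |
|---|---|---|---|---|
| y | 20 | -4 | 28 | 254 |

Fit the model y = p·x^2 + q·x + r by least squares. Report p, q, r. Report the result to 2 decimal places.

AᵀA·[p, q, r]ᵀ = Aᵀy reads: 6723·p + 729·q + 99·r = 21006;  729·p + 99·q + 9·r = 2310;  99·p + 9·q + 4·r = 298.
(Σx^2·x^2 = 6723, Σx^2·x = 729, Σx^2 = 99, Σx·x = 99, Σx = 9, Σ1 = 4, Σx^2·y = 21006, Σx·y = 2310, Σy = 298.)
Row-reducing yields p = 601/198, q = 431/330, r = -196/55.

p = 3.04, q = 1.31, r = -3.56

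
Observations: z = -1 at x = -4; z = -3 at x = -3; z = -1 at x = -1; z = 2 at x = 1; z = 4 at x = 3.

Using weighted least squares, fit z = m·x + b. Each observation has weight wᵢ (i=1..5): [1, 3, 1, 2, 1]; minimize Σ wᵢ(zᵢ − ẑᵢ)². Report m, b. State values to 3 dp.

m = 0.994, b = 0.744

Forming AᵀWA = [[55, -9]; [-9, 8]] and AᵀWz = [48, -3]ᵀ gives AᵀWA·[m, b]ᵀ = AᵀWz.
det = 55·8 − (-9)² = 359.
m = (48·8 − (-9)·(-3))/359 = 357/359; b = (55·(-3) − (-9)·48)/359 = 267/359.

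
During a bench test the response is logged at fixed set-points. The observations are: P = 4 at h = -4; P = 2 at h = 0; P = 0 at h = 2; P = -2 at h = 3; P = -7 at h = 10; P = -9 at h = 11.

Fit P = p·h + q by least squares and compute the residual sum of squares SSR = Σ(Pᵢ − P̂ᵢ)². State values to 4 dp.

SSR = 2.3878

With design matrix M, MᵀM = [[250, 22]; [22, 6]] and MᵀP = [-191, -12]ᵀ.
Eliminating q: 6·(row 1) − 22·(row 2) gives 1016·p = 6·(-191) − 22·(-12) = -882, so p = -441/508.
Then q = ((-12) − 22·(-441/508))/6 = 601/508.
Residuals: -333/508, 415/508, 281/508, -147/254, 253/508, -161/254; SSR = 1213/508.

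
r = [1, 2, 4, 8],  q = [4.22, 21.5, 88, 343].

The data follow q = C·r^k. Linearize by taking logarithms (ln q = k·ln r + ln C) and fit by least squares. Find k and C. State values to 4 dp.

k = 2.1068, C = 4.5508

Let Y = ln q. Fitting Y = k·ln r + ln C by least squares:
XᵀX = [[6.7263, 4.1589]; [4.1589, 4]], rhs = [20.4727, 14.8230]ᵀ  (here Σln r = 4.1589, Σ(ln r)² = 6.7263, Σln q = 14.8230, Σln r·ln q = 20.4727).
Slope k = (n·Σln r·ln q − Σln r·Σln q)/(n·Σ(ln r)² − (Σln r)²) = (4·20.4727 − 4.1589·14.8230)/9.6091 = 2.10676; ln C = (Σln q − k·Σln r)/n = 1.51529, so C = exp(1.51529) = 4.55076.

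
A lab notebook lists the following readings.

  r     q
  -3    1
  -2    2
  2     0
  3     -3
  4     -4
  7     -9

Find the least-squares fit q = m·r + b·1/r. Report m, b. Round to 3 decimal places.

m = -1.309, b = 4.016

AᵀA·[m, b]ᵀ = Aᵀq reads: 91·m + 6·b = -95;  6·m + (5681/7056)·b = -97/21.
Eliminating b: (5681/7056)·(row 1) − 6·(row 2) gives (37565/1008)·m = (5681/7056)·(-95) − 6·(-97/21) = -344143/7056, so m = -344143/262955.
Then b = ((-97/21) − 6·(-344143/262955))/(5681/7056) = 150864/37565.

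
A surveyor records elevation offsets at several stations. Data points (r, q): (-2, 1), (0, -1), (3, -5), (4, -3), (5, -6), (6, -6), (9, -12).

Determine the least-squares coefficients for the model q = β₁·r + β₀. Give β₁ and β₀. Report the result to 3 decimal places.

β₁ = -1.086, β₀ = -0.694

Forming XᵀX = [[171, 25]; [25, 7]] and Xᵀq = [-203, -32]ᵀ gives XᵀX·[β₁, β₀]ᵀ = Xᵀq.
Determinant 171·7 − 25² = 572.
β₁ = ((-203)·7 − 25·(-32))/572 = -621/572; β₀ = (171·(-32) − 25·(-203))/572 = -397/572.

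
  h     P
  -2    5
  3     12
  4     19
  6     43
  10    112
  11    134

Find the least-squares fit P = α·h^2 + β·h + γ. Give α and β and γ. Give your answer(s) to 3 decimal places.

α = 1.064, β = 0.388, γ = 1.356

The normal system XᵀX·[α, β, γ]ᵀ = XᵀP is [[26290, 2630, 286]; [2630, 286, 32]; [286, 32, 6]]·[α, β, γ]ᵀ = [29394, 2954, 325]ᵀ.
Solving the 3×3 system (Gaussian elimination) gives α = 382459/359286, β = 139411/359286, γ = 81209/59881.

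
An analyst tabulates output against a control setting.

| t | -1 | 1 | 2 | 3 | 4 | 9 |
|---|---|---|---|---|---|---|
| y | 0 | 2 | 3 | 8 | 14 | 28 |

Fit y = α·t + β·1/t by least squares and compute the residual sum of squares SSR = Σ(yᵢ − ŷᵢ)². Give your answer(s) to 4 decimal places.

From the data, Σt·t = 112, Σt·1/t = 6, Σ1/t·1/t = 3157/1296.
Right-hand side: Σt·y = 340, Σ1/t·y = 115/9.
AᵀA·[α, β]ᵀ = Aᵀy becomes [[112, 6]; [6, 3157/1296]]·[α, β]ᵀ = [340, 115/9]ᵀ.
det = 112·(3157/1296) − 6² = 19183/81.
α = (340·(3157/1296) − 6·(115/9))/(19183/81) = 243505/76732; β = (112·(115/9) − 6·340)/(19183/81) = -49320/19183.
Residuals: 46225/76732, 107239/76732, -79087/38366, -50899/76732, 37387/19183, -21129/76732; SSR = 208706/19183.

SSR = 10.8797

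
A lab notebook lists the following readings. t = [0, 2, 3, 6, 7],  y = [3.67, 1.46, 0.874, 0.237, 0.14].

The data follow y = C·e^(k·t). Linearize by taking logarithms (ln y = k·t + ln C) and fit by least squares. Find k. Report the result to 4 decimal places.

k = -0.4622

Let Y = ln y. Fitting Y = k·t + ln C by least squares:
AᵀA = [[98.0000, 18.0000]; [18.0000, 5]], rhs = [-22.0481, -1.8619]ᵀ  (here Σt = 18.0000, Σ(t)² = 98.0000, Σln y = -1.8619, Σt·ln y = -22.0481).
Solving (det = 166.0000): k = -0.46221, ln C = 1.29159.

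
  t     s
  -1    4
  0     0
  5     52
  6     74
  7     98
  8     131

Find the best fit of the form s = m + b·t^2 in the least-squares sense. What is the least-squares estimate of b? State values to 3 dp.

Normal-equation sums: Σ1 = 6, Σt^2 = 175, Σt^2·t^2 = 8419.
For Mᵀs: Σs = 359, Σt^2·s = 17154.
Normal equations: [[6, 175]; [175, 8419]]·[m, b]ᵀ = [359, 17154]ᵀ.
Determinant 6·8419 − 175² = 19889.
m = (359·8419 − 175·17154)/19889 = 20471/19889; b = (6·17154 − 175·359)/19889 = 40099/19889.

b = 2.016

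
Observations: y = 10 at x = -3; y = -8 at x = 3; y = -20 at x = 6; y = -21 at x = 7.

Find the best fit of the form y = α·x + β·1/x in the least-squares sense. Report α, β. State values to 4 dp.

α = -3.1613, β = 1.1531

Compute the Gram sums: Σx·x = 103, Σx·1/x = 4, Σ1/x·1/x = 53/196.
And Σx·y = -321, Σ1/x·y = -37/3.
Δ = 103·(53/196) − 4² = 2323/196.
α = ((-321)·(53/196) − 4·(-37/3))/(2323/196) = -22031/6969; β = (103·(-37/3) − 4·(-321))/(2323/196) = 8036/6969.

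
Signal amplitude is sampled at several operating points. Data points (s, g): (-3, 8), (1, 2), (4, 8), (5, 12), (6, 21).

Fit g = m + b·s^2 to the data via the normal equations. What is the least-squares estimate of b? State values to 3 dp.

Entries of AᵀA: Σ1 = 5, Σs^2 = 87, Σs^2·s^2 = 2259.
Moment sums: Σg = 51, Σs^2·g = 1258.
Normal equations: [[5, 87]; [87, 2259]]·[m, b]ᵀ = [51, 1258]ᵀ.
Eliminating b: 2259·(row 1) − 87·(row 2) gives 3726·m = 2259·51 − 87·1258 = 5763, so m = 1921/1242.
Then b = (1258 − 87·(1921/1242))/2259 = 1853/3726.

b = 0.497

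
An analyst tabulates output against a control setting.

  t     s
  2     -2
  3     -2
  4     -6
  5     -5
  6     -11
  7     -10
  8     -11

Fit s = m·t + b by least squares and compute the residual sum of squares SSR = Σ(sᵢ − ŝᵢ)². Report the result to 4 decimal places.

SSR = 13.1429

Sums needed: Σt·t = 203, Σt = 35, Σ1 = 7.
Moment sums: Σt·s = -283, Σs = -47.
Normal equations: [[203, 35]; [35, 7]]·[m, b]ᵀ = [-283, -47]ᵀ.
det = 203·7 − 35² = 196.
m = ((-283)·7 − 35·(-47))/196 = -12/7; b = (203·(-47) − 35·(-283))/196 = 13/7.
Residuals: -3/7, 9/7, -1, 12/7, -18/7, 1/7, 6/7; SSR = 92/7.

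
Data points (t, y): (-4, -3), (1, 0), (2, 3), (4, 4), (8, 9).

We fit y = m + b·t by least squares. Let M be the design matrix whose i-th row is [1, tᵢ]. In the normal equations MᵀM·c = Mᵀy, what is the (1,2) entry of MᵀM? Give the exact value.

11

Row 1 ↔ basis 1, column 2 ↔ basis t, so (MᵀM)_{1,2} = Σᵢ t = (1)·(-4) + (1)·(1) + (1)·(2) + (1)·(4) + (1)·(8) = 11.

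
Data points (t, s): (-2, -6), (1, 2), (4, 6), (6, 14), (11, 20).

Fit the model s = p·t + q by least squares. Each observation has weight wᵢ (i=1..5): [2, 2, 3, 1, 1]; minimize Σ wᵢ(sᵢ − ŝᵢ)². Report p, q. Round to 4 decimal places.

Forming AᵀWA = [[215, 27]; [27, 9]] and AᵀWs = [404, 44]ᵀ gives AᵀWA·[p, q]ᵀ = AᵀWs.
Δ = 215·9 − 27² = 1206.
p = (404·9 − 27·44)/1206 = 136/67; q = (215·44 − 27·404)/1206 = -724/603.

p = 2.0299, q = -1.2007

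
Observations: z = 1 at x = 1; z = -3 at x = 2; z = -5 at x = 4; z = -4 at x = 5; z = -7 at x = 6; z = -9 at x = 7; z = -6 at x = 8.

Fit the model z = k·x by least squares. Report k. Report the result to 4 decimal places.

k = -1.0154

Entries of AᵀA: Σx·x = 195.
And Σx·z = -198.
Hence k = -198 / 195 ≈ -1.01538.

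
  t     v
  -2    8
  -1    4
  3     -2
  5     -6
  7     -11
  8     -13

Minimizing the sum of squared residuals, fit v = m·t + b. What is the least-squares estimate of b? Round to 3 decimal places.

From the data, Σt·t = 152, Σt = 20, Σ1 = 6.
And Σt·v = -237, Σv = -20.
Δ = 152·6 − 20² = 512.
m = ((-237)·6 − 20·(-20))/512 = -511/256; b = (152·(-20) − 20·(-237))/512 = 425/128.

b = 3.320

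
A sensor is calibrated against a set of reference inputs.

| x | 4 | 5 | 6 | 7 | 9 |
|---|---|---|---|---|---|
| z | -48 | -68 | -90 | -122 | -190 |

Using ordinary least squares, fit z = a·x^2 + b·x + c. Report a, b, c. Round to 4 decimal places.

a = -2.1576, b = -0.4521, c = -11.4728

Normal-equation sums: Σx^2·x^2 = 11139, Σx^2·x = 1477, Σx^2 = 207, Σx·x = 207, Σx = 31, Σ1 = 5.
And Σx^2·z = -27076, Σx·z = -3636, Σz = -518.
Normal equations: [[11139, 1477, 207]; [1477, 207, 31]; [207, 31, 5]]·[a, b, c]ᵀ = [-27076, -3636, -518]ᵀ.
Solving the 3×3 system (Gaussian elimination) gives a = -1465/679, b = -307/679, c = -7790/679.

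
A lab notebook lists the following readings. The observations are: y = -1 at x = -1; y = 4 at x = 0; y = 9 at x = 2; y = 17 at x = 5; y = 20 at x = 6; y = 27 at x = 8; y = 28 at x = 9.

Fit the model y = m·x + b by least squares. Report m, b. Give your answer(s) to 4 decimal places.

The normal system AᵀA·[m, b]ᵀ = Aᵀy is [[211, 29]; [29, 7]]·[m, b]ᵀ = [692, 104]ᵀ.
Δ = 211·7 − 29² = 636.
m = (692·7 − 29·104)/636 = 457/159; b = (211·104 − 29·692)/636 = 469/159.

m = 2.8742, b = 2.9497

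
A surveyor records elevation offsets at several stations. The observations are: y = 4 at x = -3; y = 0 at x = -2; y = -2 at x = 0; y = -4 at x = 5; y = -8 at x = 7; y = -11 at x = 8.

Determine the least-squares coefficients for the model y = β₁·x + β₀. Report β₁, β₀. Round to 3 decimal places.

β₁ = -1.088, β₀ = -0.780

Setting ∂/∂β₁ … = 0 gives: 151·β₁ + 15·β₀ = -176;  15·β₁ + 6·β₀ = -21.
Determinant 151·6 − 15² = 681.
β₁ = ((-176)·6 − 15·(-21))/681 = -247/227; β₀ = (151·(-21) − 15·(-176))/681 = -177/227.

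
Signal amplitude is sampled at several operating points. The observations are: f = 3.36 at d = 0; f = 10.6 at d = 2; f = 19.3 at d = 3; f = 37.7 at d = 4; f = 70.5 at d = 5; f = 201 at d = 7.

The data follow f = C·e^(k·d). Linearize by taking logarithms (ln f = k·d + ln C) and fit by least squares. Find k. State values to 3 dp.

k = 0.593

Linearized form: ln f = k·d + ln C. From the 6 transformed points,
Σd = 21.0000, Σ(d)² = 103.0000, Σln f = 19.7215, Σd·ln f = 86.5219.
Normal system: [[103.0000, 21.0000]; [21.0000, 6]]·[k, ln C]ᵀ = [86.5219, 19.7215]ᵀ.
Solving (det = 177.0000): k = 0.59311, ln C = 1.21103.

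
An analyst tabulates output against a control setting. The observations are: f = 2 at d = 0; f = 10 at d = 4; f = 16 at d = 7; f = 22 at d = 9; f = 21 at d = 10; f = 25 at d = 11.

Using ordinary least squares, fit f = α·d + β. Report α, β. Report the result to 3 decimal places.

α = 2.061, β = 1.914

From the data, Σd·d = 367, Σd = 41, Σ1 = 6.
For Mᵀf: Σd·f = 835, Σf = 96.
Δ = 367·6 − 41² = 521.
α = (835·6 − 41·96)/521 = 1074/521; β = (367·96 − 41·835)/521 = 997/521.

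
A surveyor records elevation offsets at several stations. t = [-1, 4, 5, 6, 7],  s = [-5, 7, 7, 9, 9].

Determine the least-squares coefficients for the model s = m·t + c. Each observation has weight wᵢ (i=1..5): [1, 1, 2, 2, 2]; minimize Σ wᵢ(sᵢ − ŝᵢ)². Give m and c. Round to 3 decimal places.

From the data, Σwᵢ·t·t = 237, Σwᵢ·t = 39, Σwᵢ·1 = 8.
Moment sums: Σwᵢ·t·s = 337, Σwᵢ·s = 52.
Determinant 237·8 − 39² = 375.
m = (337·8 − 39·52)/375 = 668/375; c = (237·52 − 39·337)/375 = -273/125.

m = 1.781, c = -2.184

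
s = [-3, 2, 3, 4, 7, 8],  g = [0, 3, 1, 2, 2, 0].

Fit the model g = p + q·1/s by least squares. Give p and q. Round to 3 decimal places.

p = 0.796, q = 3.170

Normal-equation sums: Σ1 = 6, Σ1/s = 57/56, Σ1/s·1/s = 16109/28224.
For Xᵀg: Σg = 8, Σ1/s·g = 55/21.
So XᵀX·[p, q]ᵀ = Xᵀg: [[6, 57/56]; [57/56, 16109/28224]]·[p, q]ᵀ = [8, 55/21]ᵀ.
Eliminating q: (16109/28224)·(row 1) − (57/56)·(row 2) gives (22471/9408)·p = (16109/28224)·8 − (57/56)·(55/21) = 838/441, so p = 53632/67413.
Then q = ((55/21) − (57/56)·(53632/67413))/(16109/28224) = 71232/22471.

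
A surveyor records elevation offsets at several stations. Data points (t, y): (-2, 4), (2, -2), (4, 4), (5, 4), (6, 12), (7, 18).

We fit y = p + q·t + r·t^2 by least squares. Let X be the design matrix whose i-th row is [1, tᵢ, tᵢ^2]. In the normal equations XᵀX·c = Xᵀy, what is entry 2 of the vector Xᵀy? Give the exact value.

Entry 2 ↔ basis t, so (Xᵀy)_{2} = Σᵢ (t)·yᵢ = (-2)·(4) + (2)·(-2) + (4)·(4) + (5)·(4) + (6)·(12) + (7)·(18) = 222.

222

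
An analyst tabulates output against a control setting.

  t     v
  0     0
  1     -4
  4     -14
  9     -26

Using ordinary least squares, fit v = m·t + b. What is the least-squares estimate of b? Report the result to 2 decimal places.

With design matrix M, MᵀM = [[98, 14]; [14, 4]] and Mᵀv = [-294, -44]ᵀ.
Determinant 98·4 − 14² = 196.
m = ((-294)·4 − 14·(-44))/196 = -20/7; b = (98·(-44) − 14·(-294))/196 = -1.

b = -1.00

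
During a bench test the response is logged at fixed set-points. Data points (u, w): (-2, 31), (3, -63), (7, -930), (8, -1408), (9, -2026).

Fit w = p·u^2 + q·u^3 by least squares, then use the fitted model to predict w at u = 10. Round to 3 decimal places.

With design matrix M, MᵀM = [[13155, 108835]; [108835, 912027]] and Mᵀw = [-300231, -2518789]ᵀ.
Determinant 13155·912027 − 108835² = 152657960.
p = ((-300231)·912027 − 108835·(-2518789))/152657960 = 156811289/76328980; q = (13155·(-2518789) − 108835·(-300231))/152657960 = -45902841/15265796.
At u = 10: ŵ = (156811289/76328980)·(100) + (-45902841/15265796)·(1000) = -1527379115/545207.

ŵ = -2801.466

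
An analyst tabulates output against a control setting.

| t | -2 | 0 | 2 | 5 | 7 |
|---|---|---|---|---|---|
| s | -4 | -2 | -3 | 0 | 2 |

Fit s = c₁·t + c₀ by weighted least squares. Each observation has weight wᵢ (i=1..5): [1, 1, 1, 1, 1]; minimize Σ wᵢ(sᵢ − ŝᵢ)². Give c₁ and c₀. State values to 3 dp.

c₁ = 0.617, c₀ = -2.880

With design matrix M, MᵀWM = [[82, 12]; [12, 5]] and MᵀWs = [16, -7]ᵀ.
Eliminating c₀: 5·(row 1) − 12·(row 2) gives 266·c₁ = 5·16 − 12·(-7) = 164, so c₁ = 82/133.
Then c₀ = ((-7) − 12·(82/133))/5 = -383/133.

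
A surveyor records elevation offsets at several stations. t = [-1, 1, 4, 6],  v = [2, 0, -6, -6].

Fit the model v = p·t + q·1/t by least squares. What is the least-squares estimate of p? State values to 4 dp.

Forming AᵀA = [[54, 4]; [4, 301/144]] and Aᵀv = [-62, -9/2]ᵀ gives AᵀA·[p, q]ᵀ = Aᵀv.
Eliminating q: (301/144)·(row 1) − 4·(row 2) gives (775/8)·p = (301/144)·(-62) − 4·(-9/2) = -8035/72, so p = -1607/1395.
Then q = ((-9/2) − 4·(-1607/1395))/(301/144) = 8/155.

p = -1.1520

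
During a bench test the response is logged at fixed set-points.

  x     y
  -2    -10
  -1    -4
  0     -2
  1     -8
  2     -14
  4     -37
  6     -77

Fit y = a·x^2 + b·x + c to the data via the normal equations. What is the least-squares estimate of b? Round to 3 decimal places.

b = -1.002

Entries of AᵀA: Σx^2·x^2 = 1586, Σx^2·x = 280, Σx^2 = 62, Σx·x = 62, Σx = 10, Σ1 = 7.
And Σx^2·y = -3472, Σx·y = -622, Σy = -152.
AᵀA·[a, b, c]ᵀ = Aᵀy becomes [[1586, 280, 62]; [280, 62, 10]; [62, 10, 7]]·[a, b, c]ᵀ = [-3472, -622, -152]ᵀ.
Inverting the 3×3 Gram matrix, [a, b, c]ᵀ = [-41870/22449, -22499/22449, -28158/7483]ᵀ.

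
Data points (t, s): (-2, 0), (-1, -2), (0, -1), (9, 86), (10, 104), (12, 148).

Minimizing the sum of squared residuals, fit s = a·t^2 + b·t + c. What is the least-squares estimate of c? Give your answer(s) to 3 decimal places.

Normal-equation sums: Σt^2·t^2 = 37314, Σt^2·t = 3448, Σt^2 = 330, Σt·t = 330, Σt = 28, Σ1 = 6.
For Xᵀs: Σt^2·s = 38676, Σt·s = 3592, Σs = 335.
XᵀX·[a, b, c]ᵀ = Xᵀs becomes [[37314, 3448, 330]; [3448, 330, 28]; [330, 28, 6]]·[a, b, c]ᵀ = [38676, 3592, 335]ᵀ.
Solving the 3×3 system (Gaussian elimination) gives a = 49801/53868, b = 11923/8978, c = -65269/53868.

c = -1.212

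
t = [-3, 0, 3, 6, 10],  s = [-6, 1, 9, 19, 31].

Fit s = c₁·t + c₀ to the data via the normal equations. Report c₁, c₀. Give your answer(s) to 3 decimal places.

c₁ = 2.881, c₀ = 1.580

Compute the Gram sums: Σt·t = 154, Σt = 16, Σ1 = 5.
For Mᵀs: Σt·s = 469, Σs = 54.
So MᵀM·[c₁, c₀]ᵀ = Mᵀs: [[154, 16]; [16, 5]]·[c₁, c₀]ᵀ = [469, 54]ᵀ.
Eliminating c₀: 5·(row 1) − 16·(row 2) gives 514·c₁ = 5·469 − 16·54 = 1481, so c₁ = 1481/514.
Then c₀ = (54 − 16·(1481/514))/5 = 406/257.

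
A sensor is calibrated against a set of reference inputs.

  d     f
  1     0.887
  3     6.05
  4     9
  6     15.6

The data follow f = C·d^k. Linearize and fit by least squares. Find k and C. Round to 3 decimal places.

k = 1.621, C = 0.926

Taking logs, ln f = k·ln d + ln C, so regress ln f on ln d.
Sums: Σln d = 4.2767, Σ(ln d)² = 6.3392, Σln f = 6.6246, Σln d·ln f = 9.9460.
Normal system: [[6.3392, 4.2767]; [4.2767, 4]]·[k, ln C]ᵀ = [9.9460, 6.6246]ᵀ.
Solving (det = 7.0668): k = 1.62064, ln C = -0.07657, so C = exp(-0.07657) = 0.92629.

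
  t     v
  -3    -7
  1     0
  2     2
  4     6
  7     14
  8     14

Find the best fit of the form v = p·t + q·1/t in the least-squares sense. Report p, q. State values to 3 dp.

With design matrix M, MᵀM = [[143, 6]; [6, 41197/28224]] and Mᵀv = [259, 103/12]ᵀ.
Determinant 143·(41197/28224) − 6² = 4875107/28224.
p = (259·(41197/28224) − 6·(103/12))/(4875107/28224) = 9216487/4875107; q = (143·(103/12) − 6·259)/(4875107/28224) = -9217488/4875107.

p = 1.891, q = -1.891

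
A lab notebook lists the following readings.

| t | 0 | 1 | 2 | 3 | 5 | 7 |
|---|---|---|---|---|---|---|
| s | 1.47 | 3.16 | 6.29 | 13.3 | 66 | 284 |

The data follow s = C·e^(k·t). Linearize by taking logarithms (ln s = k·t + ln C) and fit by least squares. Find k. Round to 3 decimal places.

With ln sᵢ as the transformed response and tᵢ as the regressor:
Σt = 18.0000, Σ(t)² = 88.0000, Σln s = 15.8012, Σt·ln s = 73.0829.
Equations: 88.0000·k + 18.0000·ln C = 73.0829;  18.0000·k + 6·ln C = 15.8012.
Slope k = (n·Σt·ln s − Σt·Σln s)/(n·Σ(t)² − (Σt)²) = (6·73.0829 − 18.0000·15.8012)/204.0000 = 0.75527; ln C = (Σln s − k·Σt)/n = 0.36771.

k = 0.755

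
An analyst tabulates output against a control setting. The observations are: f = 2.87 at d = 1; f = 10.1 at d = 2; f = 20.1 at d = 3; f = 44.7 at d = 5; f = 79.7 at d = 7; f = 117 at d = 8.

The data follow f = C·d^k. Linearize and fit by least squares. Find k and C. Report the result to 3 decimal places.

k = 1.733, C = 2.924

Let Y = ln f. Fitting Y = k·ln d + ln C by least squares:
Over the data: Σln d = 7.4265, Σ(ln d)² = 12.3883, Σln f = 19.3080, Σln d·ln f = 29.4378.
Normal system: [[12.3883, 7.4265]; [7.4265, 6]]·[k, ln C]ᵀ = [29.4378, 19.3080]ᵀ.
Solving (det = 19.1764): k = 1.73311, ln C = 1.07282, so C = exp(1.07282) = 2.92362.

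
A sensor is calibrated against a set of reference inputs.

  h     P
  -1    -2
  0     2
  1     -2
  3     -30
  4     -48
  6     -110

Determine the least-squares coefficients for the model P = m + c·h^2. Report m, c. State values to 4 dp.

From the data, Σ1 = 6, Σh^2 = 63, Σh^2·h^2 = 1635.
For AᵀP: ΣP = -190, Σh^2·P = -5002.
Normal equations: [[6, 63]; [63, 1635]]·[m, c]ᵀ = [-190, -5002]ᵀ.
Eliminating c: 1635·(row 1) − 63·(row 2) gives 5841·m = 1635·(-190) − 63·(-5002) = 4476, so m = 1492/1947.
Then c = ((-5002) − 63·(1492/1947))/1635 = -6014/1947.

m = 0.7663, c = -3.0889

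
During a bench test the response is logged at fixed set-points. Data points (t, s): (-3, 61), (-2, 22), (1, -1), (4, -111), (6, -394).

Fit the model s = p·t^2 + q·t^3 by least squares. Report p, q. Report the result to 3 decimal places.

p = 0.957, q = -1.983

Normal-equation sums: Σt^2·t^2 = 1650, Σt^2·t^3 = 8526, Σt^3·t^3 = 51546.
Moment sums: Σt^2·s = -15324, Σt^3·s = -94032.
Determinant 1650·51546 − 8526² = 12358224.
p = ((-15324)·51546 − 8526·(-94032))/12358224 = 164249/171642; q = (1650·(-94032) − 8526·(-15324))/12358224 = -340283/171642.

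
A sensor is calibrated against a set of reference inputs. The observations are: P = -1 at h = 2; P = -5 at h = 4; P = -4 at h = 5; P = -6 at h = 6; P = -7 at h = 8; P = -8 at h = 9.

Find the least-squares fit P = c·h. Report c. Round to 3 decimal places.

The normal equations are: 226·c = -206.
(Σh·h = 226, Σh·P = -206.)
Hence c = -206 / 226 ≈ -0.911504.

c = -0.912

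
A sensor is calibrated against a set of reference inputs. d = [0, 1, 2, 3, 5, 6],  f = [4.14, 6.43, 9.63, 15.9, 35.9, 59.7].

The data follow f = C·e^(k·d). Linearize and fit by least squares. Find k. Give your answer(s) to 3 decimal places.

k = 0.441

Let Y = ln f. Fitting Y = k·d + ln C by least squares:
AᵀA = [[75.0000, 17.0000]; [17.0000, 6]], rhs = [57.1294, 15.9829]ᵀ  (here Σd = 17.0000, Σ(d)² = 75.0000, Σln f = 15.9829, Σd·ln f = 57.1294).
Slope k = (n·Σd·ln f − Σd·Σln f)/(n·Σ(d)² − (Σd)²) = (6·57.1294 − 17.0000·15.9829)/161.0000 = 0.44141; ln C = (Σln f − k·Σd)/n = 1.41318.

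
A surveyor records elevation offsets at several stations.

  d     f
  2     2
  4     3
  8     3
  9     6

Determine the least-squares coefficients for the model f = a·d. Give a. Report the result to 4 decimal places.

Setting ∂/∂a … = 0 gives: 165·a = 94.
(Σd·d = 165, Σd·f = 94.)
Hence a = 94 / 165 ≈ 0.569697.

a = 0.5697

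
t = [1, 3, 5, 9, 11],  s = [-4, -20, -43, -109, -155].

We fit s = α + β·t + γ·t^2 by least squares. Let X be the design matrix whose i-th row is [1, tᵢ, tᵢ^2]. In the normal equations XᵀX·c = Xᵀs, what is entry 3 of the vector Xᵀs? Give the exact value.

Entry 3 ↔ basis t^2, so (Xᵀs)_{3} = Σᵢ (t^2)·sᵢ = (1)·(-4) + (9)·(-20) + (25)·(-43) + (81)·(-109) + (121)·(-155) = -28843.

-28843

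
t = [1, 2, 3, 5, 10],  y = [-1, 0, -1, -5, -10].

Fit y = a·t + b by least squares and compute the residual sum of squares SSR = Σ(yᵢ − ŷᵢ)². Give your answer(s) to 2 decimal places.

SSR = 3.89

AᵀA·[a, b]ᵀ = Aᵀy reads: 139·a + 21·b = -129;  21·a + 5·b = -17.
(Σt·t = 139, Σt = 21, Σ1 = 5, Σt·y = -129, Σy = -17.)
Δ = 139·5 − 21² = 254.
a = ((-129)·5 − 21·(-17))/254 = -144/127; b = (139·(-17) − 21·(-129))/254 = 173/127.
Residuals: -156/127, 115/127, 132/127, -88/127, -3/127; SSR = 494/127.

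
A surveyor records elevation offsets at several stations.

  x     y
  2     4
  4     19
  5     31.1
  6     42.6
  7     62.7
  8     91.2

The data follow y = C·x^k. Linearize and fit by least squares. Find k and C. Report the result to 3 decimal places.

k = 2.216, C = 0.861

Let Y = ln y. Fitting Y = k·ln x + ln C by least squares:
XᵀX = [[16.3136, 9.5060]; [9.5060, 6]], rhs = [34.7347, 20.1712]ᵀ  (here Σln x = 9.5060, Σ(ln x)² = 16.3136, Σln y = 20.1712, Σln x·ln y = 34.7347).
Slope k = (n·Σln x·ln y − Σln x·Σln y)/(n·Σ(ln x)² − (Σln x)²) = (6·34.7347 − 9.5060·20.1712)/7.5177 = 2.21618; ln C = (Σln y − k·Σln x)/n = -0.14930, so C = exp(-0.14930) = 0.86131.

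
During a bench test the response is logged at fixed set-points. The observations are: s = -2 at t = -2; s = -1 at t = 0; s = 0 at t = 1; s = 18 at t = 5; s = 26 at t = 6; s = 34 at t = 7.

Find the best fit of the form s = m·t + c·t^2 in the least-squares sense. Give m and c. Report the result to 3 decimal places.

m = 1.393, c = 0.484

Forming AᵀA = [[115, 677]; [677, 4339]] and Aᵀs = [488, 3044]ᵀ gives AᵀA·[m, c]ᵀ = Aᵀs.
det = 115·4339 − 677² = 40656.
m = (488·4339 − 677·3044)/40656 = 2023/1452; c = (115·3044 − 677·488)/40656 = 703/1452.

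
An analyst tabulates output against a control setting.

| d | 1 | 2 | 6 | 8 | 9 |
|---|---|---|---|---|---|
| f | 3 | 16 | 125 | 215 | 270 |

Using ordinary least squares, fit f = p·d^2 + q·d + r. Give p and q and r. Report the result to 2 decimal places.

The normal system MᵀM·[p, q, r]ᵀ = Mᵀf is [[11970, 1466, 186]; [1466, 186, 26]; [186, 26, 5]]·[p, q, r]ᵀ = [40197, 4935, 629]ᵀ.
Row-reducing yields p = 29057/9724, q = 33249/9724, r = -694/221.

p = 2.99, q = 3.42, r = -3.14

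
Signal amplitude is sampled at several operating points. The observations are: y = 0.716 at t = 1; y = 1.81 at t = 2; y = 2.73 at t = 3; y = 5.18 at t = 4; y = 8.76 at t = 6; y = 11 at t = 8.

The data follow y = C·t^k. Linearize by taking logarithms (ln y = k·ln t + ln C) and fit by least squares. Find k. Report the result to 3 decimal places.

k = 1.358

Let Y = ln y. Fitting Y = k·ln t + ln C by least squares:
Σln t = 7.0493, Σ(ln t)² = 11.1437, Σln y = 7.4764, Σln t·ln y = 12.6695.
Equations: 11.1437·k + 7.0493·ln C = 12.6695;  7.0493·k + 6·ln C = 7.4764.
Slope k = (n·Σln t·ln y − Σln t·Σln y)/(n·Σ(ln t)² − (Σln t)²) = (6·12.6695 − 7.0493·7.4764)/17.1702 = 1.35781; ln C = (Σln y − k·Σln t)/n = -0.34918.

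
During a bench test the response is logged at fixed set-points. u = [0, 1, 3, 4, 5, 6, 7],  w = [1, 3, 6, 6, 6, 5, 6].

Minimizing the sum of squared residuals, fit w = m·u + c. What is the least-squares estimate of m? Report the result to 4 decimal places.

m = 0.6196

From the data, Σu·u = 136, Σu = 26, Σ1 = 7.
Right-hand side: Σu·w = 147, Σw = 33.
So XᵀX·[m, c]ᵀ = Xᵀw: [[136, 26]; [26, 7]]·[m, c]ᵀ = [147, 33]ᵀ.
Eliminating c: 7·(row 1) − 26·(row 2) gives 276·m = 7·147 − 26·33 = 171, so m = 57/92.
Then c = (33 − 26·(57/92))/7 = 111/46.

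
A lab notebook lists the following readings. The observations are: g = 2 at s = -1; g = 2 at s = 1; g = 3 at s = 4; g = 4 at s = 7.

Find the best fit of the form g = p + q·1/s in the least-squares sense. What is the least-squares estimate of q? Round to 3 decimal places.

Entries of XᵀX: Σ1 = 4, Σ1/s = 11/28, Σ1/s·1/s = 1633/784.
And Σg = 11, Σ1/s·g = 37/28.
Normal equations: [[4, 11/28]; [11/28, 1633/784]]·[p, q]ᵀ = [11, 37/28]ᵀ.
det = 4·(1633/784) − (11/28)² = 6411/784.
p = (11·(1633/784) − (11/28)·(37/28))/(6411/784) = 5852/2137; q = (4·(37/28) − (11/28)·11)/(6411/784) = 252/2137.

q = 0.118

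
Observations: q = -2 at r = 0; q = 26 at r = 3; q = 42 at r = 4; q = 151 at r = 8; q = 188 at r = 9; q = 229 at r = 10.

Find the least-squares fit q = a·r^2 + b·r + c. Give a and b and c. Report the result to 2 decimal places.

The normal system MᵀM·[a, b, c]ᵀ = Mᵀq is [[20994, 2332, 270]; [2332, 270, 34]; [270, 34, 6]]·[a, b, c]ᵀ = [48698, 5436, 634]ᵀ.
Row-reducing yields a = 3587/1797, b = 1878/599, c = -3458/1797.

a = 2.00, b = 3.14, c = -1.92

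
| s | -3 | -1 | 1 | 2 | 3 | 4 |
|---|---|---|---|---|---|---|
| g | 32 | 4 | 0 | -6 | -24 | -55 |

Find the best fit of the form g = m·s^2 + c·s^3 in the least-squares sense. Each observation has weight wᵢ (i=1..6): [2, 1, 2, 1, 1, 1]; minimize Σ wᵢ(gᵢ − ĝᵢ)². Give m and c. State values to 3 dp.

Forming AᵀWA = [[518, 814]; [814, 6350]] and AᵀWg = [-540, -5948]ᵀ gives AᵀWA·[m, c]ᵀ = AᵀWg.
Determinant 518·6350 − 814² = 2626704.
m = ((-540)·6350 − 814·(-5948))/2626704 = 88292/164169; c = (518·(-5948) − 814·(-540))/2626704 = -4462/4437.

m = 0.538, c = -1.006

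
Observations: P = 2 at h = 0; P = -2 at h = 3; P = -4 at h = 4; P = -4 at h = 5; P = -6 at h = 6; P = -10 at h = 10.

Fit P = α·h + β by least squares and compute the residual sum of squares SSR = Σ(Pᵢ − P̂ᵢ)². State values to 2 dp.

Compute the Gram sums: Σh·h = 186, Σh = 28, Σ1 = 6.
And Σh·P = -178, ΣP = -24.
det = 186·6 − 28² = 332.
α = ((-178)·6 − 28·(-24))/332 = -99/83; β = (186·(-24) − 28·(-178))/332 = 130/83.
Residuals: 36/83, 1/83, -66/83, 33/83, -34/83, 30/83; SSR = 106/83.

SSR = 1.28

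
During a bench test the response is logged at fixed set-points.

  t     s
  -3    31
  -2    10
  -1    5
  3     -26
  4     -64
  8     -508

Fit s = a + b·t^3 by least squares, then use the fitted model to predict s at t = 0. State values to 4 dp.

Compute the Gram sums: Σ1 = 6, Σt^3 = 567, Σt^3·t^3 = 267763.
Right-hand side: Σs = -552, Σt^3·s = -265816.
Determinant 6·267763 − 567² = 1285089.
a = ((-552)·267763 − 567·(-265816))/1285089 = 970832/428363; b = (6·(-265816) − 567·(-552))/1285089 = -427304/428363.
At t = 0: ŝ = (970832/428363)·(1) + (-427304/428363)·(0) = 970832/428363.

ŝ = 2.2664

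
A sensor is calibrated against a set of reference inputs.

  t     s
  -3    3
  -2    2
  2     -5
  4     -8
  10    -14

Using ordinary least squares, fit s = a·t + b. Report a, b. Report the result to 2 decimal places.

Setting ∂/∂a … = 0 gives: 133·a + 11·b = -195;  11·a + 5·b = -22.
(Σt·t = 133, Σt = 11, Σ1 = 5, Σt·s = -195, Σs = -22.)
Eliminating b: 5·(row 1) − 11·(row 2) gives 544·a = 5·(-195) − 11·(-22) = -733, so a = -733/544.
Then b = ((-22) − 11·(-733/544))/5 = -781/544.

a = -1.35, b = -1.44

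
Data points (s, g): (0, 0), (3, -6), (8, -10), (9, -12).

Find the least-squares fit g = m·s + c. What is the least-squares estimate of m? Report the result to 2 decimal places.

m = -1.22

Forming AᵀA = [[154, 20]; [20, 4]] and Aᵀg = [-206, -28]ᵀ gives AᵀA·[m, c]ᵀ = Aᵀg.
Eliminating c: 4·(row 1) − 20·(row 2) gives 216·m = 4·(-206) − 20·(-28) = -264, so m = -11/9.
Then c = ((-28) − 20·(-11/9))/4 = -8/9.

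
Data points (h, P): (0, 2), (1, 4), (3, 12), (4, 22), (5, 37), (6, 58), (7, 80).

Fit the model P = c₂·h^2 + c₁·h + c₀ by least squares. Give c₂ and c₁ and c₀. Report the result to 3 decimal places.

Setting ∂/∂c₂ … = 0 gives: 4660·c₂ + 776·c₁ + 136·c₀ = 7397;  776·c₂ + 136·c₁ + 26·c₀ = 1221;  136·c₂ + 26·c₁ + 7·c₀ = 215.
(Σh^2·h^2 = 4660, Σh^2·h = 776, Σh^2 = 136, Σh·h = 136, Σh = 26, Σ1 = 7, Σh^2·P = 7397, Σh·P = 1221, ΣP = 215.)
Inverting the 3×3 Gram matrix, [c₂, c₁, c₀]ᵀ = [7313/3612, -11539/3612, 279/86]ᵀ.

c₂ = 2.025, c₁ = -3.195, c₀ = 3.244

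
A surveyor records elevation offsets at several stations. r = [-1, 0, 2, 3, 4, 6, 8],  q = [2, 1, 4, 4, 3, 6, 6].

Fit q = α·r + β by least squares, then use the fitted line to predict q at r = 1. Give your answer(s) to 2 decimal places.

Entries of AᵀA: Σr·r = 130, Σr = 22, Σ1 = 7.
Right-hand side: Σr·q = 114, Σq = 26.
det = 130·7 − 22² = 426.
α = (114·7 − 22·26)/426 = 113/213; β = (130·26 − 22·114)/426 = 436/213.
At r = 1: q̂ = (113/213)·(1) + (436/213)·(1) = 183/71.

q̂ = 2.58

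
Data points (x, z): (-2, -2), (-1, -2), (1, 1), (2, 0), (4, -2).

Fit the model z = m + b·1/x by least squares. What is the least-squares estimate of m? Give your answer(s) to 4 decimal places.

Sums needed: Σ1 = 5, Σ1/x = 1/4, Σ1/x·1/x = 41/16.
Moment sums: Σz = -5, Σ1/x·z = 7/2.
AᵀA·[m, b]ᵀ = Aᵀz becomes [[5, 1/4]; [1/4, 41/16]]·[m, b]ᵀ = [-5, 7/2]ᵀ.
Determinant 5·(41/16) − (1/4)² = 51/4.
m = ((-5)·(41/16) − (1/4)·(7/2))/(51/4) = -73/68; b = (5·(7/2) − (1/4)·(-5))/(51/4) = 25/17.

m = -1.0735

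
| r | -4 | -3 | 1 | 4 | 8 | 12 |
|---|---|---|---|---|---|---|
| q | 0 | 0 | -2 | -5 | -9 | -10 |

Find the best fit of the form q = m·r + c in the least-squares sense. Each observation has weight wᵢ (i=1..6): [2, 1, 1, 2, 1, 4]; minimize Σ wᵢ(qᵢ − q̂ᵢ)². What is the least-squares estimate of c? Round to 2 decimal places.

c = -2.32

The normal system MᵀWM·[m, c]ᵀ = MᵀWq is [[714, 54]; [54, 11]]·[m, c]ᵀ = [-594, -61]ᵀ.
Eliminating c: 11·(row 1) − 54·(row 2) gives 4938·m = 11·(-594) − 54·(-61) = -3240, so m = -540/823.
Then c = ((-61) − 54·(-540/823))/11 = -1913/823.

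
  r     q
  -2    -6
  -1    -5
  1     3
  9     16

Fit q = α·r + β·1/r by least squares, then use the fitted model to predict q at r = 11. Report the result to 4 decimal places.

From the data, Σr·r = 87, Σr·1/r = 4, Σ1/r·1/r = 733/324.
For Aᵀq: Σr·q = 164, Σ1/r·q = 115/9.
AᵀA·[α, β]ᵀ = Aᵀq becomes [[87, 4]; [4, 733/324]]·[α, β]ᵀ = [164, 115/9]ᵀ.
det = 87·(733/324) − 4² = 19529/108.
α = (164·(733/324) − 4·(115/9))/(19529/108) = 103652/58587; β = (87·(115/9) − 4·164)/(19529/108) = 49212/19529.
At r = 11: q̂ = (103652/58587)·(11) + (49212/19529)·(1/11) = 12689528/644457.

q̂ = 19.6903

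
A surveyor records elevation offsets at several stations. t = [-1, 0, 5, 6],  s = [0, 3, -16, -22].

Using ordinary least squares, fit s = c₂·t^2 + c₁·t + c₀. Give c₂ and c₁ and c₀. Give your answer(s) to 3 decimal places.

Normal-equation sums: Σt^2·t^2 = 1922, Σt^2·t = 340, Σt^2 = 62, Σt·t = 62, Σt = 10, Σ1 = 4.
For Mᵀs: Σt^2·s = -1192, Σt·s = -212, Σs = -35.
So MᵀM·[c₂, c₁, c₀]ᵀ = Mᵀs: [[1922, 340, 62]; [340, 62, 10]; [62, 10, 4]]·[c₂, c₁, c₀]ᵀ = [-1192, -212, -35]ᵀ.
Row-reducing yields c₂ = -3/4, c₁ = 57/148, c₀ = 283/148.

c₂ = -0.750, c₁ = 0.385, c₀ = 1.912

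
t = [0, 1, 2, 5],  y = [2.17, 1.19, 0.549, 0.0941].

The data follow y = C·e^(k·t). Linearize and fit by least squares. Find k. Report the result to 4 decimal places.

k = -0.6295

Linearized form: ln y = k·t + ln C. From the 4 transformed points,
Σt = 8.0000, Σ(t)² = 30.0000, Σln y = -2.0144, Σt·ln y = -12.8423.
Equations: 30.0000·k + 8.0000·ln C = -12.8423;  8.0000·k + 4·ln C = -2.0144.
Δ = 30.0000·4 − (8.0000)² = 56.0000; k = (-12.8423·4 − 8.0000·-2.0144)/56.0000 = -0.62954, ln C = (30.0000·-2.0144 − 8.0000·-12.8423)/56.0000 = 0.75549.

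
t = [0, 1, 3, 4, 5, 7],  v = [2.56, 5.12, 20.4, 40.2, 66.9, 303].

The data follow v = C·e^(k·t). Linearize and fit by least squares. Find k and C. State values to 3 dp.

k = 0.674, C = 2.594

Taking logs, ln v = k·t + ln C, so regress ln v on t.
Σt = 20.0000, Σ(t)² = 100.0000, Σln v = 19.1995, Σt·ln v = 86.4674.
Equations: 100.0000·k + 20.0000·ln C = 86.4674;  20.0000·k + 6·ln C = 19.1995.
Δ = 100.0000·6 − (20.0000)² = 200.0000; k = (86.4674·6 − 20.0000·19.1995)/200.0000 = 0.67407, ln C = (100.0000·19.1995 − 20.0000·86.4674)/200.0000 = 0.95301, so C = exp(0.95301) = 2.59351.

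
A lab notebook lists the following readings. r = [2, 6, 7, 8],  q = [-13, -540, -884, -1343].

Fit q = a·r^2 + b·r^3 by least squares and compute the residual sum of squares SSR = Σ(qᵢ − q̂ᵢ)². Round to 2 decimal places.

SSR = 3.86

With design matrix A, AᵀA = [[7809, 57383]; [57383, 426513]] and Aᵀq = [-148760, -1107572]ᵀ.
Δ = 7809·426513 − 57383² = 37831328.
a = ((-148760)·426513 − 57383·(-1107572))/37831328 = 26932549/9457832; b = (7809·(-1107572) − 57383·(-148760))/37831328 = -28183667/9457832.
Residuals: -1303169/2364458, 2717757/2364458, -1677576/1182229, 560749/1182229; SSR = 9134971/2364458.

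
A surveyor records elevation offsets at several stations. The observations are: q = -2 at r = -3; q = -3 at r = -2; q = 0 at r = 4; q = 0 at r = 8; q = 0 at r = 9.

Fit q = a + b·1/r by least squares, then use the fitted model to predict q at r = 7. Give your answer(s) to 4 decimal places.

q̂ = -0.0964

Setting ∂/∂a … = 0 gives: 5·a + (-25/72)·b = -5;  (-25/72)·a + (2341/5184)·b = 13/6.
Δ = 5·(2341/5184) − (-25/72)² = 1385/648.
a = ((-5)·(2341/5184) − (-25/72)·(13/6))/(1385/648) = -1561/2216; b = (5·(13/6) − (-25/72)·(-5))/(1385/648) = 1179/277.
At r = 7: q̂ = (-1561/2216)·(1) + (1179/277)·(1/7) = -1495/15512.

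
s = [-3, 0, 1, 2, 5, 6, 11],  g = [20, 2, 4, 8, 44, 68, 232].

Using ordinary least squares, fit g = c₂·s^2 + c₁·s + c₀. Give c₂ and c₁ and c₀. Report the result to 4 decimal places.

The normal equations are: 16660·c₂ + 1654·c₁ + 196·c₀ = 31836;  1654·c₂ + 196·c₁ + 22·c₀ = 3140;  196·c₂ + 22·c₁ + 7·c₀ = 378.
Row-reducing yields c₂ = 55816/28317, c₁ = -20986/28317, c₀ = 10742/9439.

c₂ = 1.9711, c₁ = -0.7411, c₀ = 1.1380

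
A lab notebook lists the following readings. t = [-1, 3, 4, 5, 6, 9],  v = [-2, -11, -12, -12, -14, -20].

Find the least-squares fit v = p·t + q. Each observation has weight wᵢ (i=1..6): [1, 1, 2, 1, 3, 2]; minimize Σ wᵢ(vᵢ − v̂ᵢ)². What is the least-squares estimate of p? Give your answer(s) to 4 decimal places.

p = -1.7022

Normal-equation sums: Σwᵢ·t·t = 337, Σwᵢ·t = 51, Σwᵢ·1 = 10.
And Σwᵢ·t·v = -799, Σwᵢ·v = -131.
XᵀWX·[p, q]ᵀ = XᵀWv becomes [[337, 51]; [51, 10]]·[p, q]ᵀ = [-799, -131]ᵀ.
Eliminating q: 10·(row 1) − 51·(row 2) gives 769·p = 10·(-799) − 51·(-131) = -1309, so p = -1309/769.
Then q = ((-131) − 51·(-1309/769))/10 = -3398/769.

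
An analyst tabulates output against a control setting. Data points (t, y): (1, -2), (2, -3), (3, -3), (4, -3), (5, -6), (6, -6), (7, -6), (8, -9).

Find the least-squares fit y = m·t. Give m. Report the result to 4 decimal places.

m = -1.0245

Sums needed: Σt·t = 204.
Right-hand side: Σt·y = -209.
So AᵀA·[m]ᵀ = Aᵀy: [[204]]·[m]ᵀ = [-209]ᵀ.
m = (-209)/204 = -1.02451.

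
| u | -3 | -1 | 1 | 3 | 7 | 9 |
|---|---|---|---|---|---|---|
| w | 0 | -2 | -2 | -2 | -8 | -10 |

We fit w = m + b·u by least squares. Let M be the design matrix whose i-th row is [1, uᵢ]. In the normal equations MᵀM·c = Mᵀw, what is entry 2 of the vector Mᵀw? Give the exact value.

-152

Entry 2 ↔ basis u, so (Mᵀw)_{2} = Σᵢ (u)·wᵢ = (-3)·(0) + (-1)·(-2) + (1)·(-2) + (3)·(-2) + (7)·(-8) + (9)·(-10) = -152.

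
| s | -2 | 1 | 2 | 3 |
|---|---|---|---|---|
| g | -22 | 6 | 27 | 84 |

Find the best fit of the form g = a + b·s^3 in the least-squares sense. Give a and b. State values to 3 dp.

Forming MᵀM = [[4, 28]; [28, 858]] and Mᵀg = [95, 2666]ᵀ gives MᵀM·[a, b]ᵀ = Mᵀg.
Determinant 4·858 − 28² = 2648.
a = (95·858 − 28·2666)/2648 = 3431/1324; b = (4·2666 − 28·95)/2648 = 2001/662.

a = 2.591, b = 3.023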